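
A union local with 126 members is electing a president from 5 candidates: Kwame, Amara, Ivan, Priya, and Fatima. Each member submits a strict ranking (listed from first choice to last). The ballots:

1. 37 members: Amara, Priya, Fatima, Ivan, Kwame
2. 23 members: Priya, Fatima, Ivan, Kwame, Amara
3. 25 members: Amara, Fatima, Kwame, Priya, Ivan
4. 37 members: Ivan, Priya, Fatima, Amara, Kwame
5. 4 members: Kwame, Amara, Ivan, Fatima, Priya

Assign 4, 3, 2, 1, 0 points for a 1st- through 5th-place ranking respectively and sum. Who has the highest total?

Kwame: 37·0 + 23·1 + 25·2 + 37·0 + 4·4 = 89
Amara: 37·4 + 23·0 + 25·4 + 37·1 + 4·3 = 297
Ivan: 37·1 + 23·2 + 25·0 + 37·4 + 4·2 = 239
Priya: 37·3 + 23·4 + 25·1 + 37·3 + 4·0 = 339
Fatima: 37·2 + 23·3 + 25·3 + 37·2 + 4·1 = 296
Priya has the highest Borda score (339).

Priya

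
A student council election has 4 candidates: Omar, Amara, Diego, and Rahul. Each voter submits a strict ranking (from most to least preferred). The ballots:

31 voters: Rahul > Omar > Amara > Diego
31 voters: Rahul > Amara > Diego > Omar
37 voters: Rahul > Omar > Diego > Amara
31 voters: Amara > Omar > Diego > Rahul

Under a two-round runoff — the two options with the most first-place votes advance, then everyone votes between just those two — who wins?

Rahul

Round 1 first-place votes: Omar 0, Amara 31, Diego 0, Rahul 99.
Rahul and Amara advance.
Runoff: Rahul is preferred to Amara by 99 voters; Amara by 31.
Rahul wins the runoff.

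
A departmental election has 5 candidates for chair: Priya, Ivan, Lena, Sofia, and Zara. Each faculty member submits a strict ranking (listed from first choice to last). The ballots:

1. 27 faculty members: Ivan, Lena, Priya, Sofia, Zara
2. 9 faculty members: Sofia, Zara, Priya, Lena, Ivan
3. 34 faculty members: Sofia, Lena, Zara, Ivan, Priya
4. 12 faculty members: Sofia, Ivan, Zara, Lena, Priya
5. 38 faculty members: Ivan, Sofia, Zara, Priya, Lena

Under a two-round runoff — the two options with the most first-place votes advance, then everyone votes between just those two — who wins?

Ivan

Round 1 first-place votes: Priya 0, Ivan 65, Lena 0, Sofia 55, Zara 0.
Ivan and Sofia advance.
Runoff: Ivan is preferred to Sofia by 65 voters; Sofia by 55.
Ivan wins the runoff.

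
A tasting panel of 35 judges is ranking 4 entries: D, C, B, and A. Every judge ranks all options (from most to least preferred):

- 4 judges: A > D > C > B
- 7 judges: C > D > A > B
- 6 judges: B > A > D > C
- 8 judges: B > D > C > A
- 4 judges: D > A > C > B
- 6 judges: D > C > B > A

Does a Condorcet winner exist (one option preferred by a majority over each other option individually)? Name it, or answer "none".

D

D vs C: 28–7 for D.
D vs B: 21–14 for D.
D vs A: 25–10 for D.
D beats every other option head-to-head.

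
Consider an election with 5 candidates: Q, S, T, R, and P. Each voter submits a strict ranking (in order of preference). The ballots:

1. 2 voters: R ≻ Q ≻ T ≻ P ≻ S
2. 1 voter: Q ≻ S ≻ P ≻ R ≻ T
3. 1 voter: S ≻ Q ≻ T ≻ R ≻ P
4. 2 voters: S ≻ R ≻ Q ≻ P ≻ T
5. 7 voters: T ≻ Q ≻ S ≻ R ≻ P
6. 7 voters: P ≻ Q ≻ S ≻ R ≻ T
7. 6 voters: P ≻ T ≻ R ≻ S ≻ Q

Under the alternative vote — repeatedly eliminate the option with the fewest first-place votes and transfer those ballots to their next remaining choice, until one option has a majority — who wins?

P

Round 1: Q 1, S 3, T 7, R 2, P 13. Eliminate Q.
Round 2: S 4, T 7, R 2, P 13. Eliminate R.
Round 3: S 4, T 9, P 13. Eliminate S.
Round 4: T 10, P 16. P has a majority.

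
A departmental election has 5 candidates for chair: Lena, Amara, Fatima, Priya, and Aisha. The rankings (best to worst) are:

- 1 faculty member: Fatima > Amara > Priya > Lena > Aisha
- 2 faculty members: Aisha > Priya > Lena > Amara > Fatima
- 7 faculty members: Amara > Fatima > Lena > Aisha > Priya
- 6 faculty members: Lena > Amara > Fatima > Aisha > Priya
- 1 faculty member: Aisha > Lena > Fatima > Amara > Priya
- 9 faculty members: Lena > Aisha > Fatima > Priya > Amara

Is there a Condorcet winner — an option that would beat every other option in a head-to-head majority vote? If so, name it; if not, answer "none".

Lena

Lena vs Amara: 18–8 for Lena.
Lena vs Fatima: 18–8 for Lena.
Lena vs Priya: 23–3 for Lena.
Lena vs Aisha: 23–3 for Lena.
Lena beats every other option head-to-head.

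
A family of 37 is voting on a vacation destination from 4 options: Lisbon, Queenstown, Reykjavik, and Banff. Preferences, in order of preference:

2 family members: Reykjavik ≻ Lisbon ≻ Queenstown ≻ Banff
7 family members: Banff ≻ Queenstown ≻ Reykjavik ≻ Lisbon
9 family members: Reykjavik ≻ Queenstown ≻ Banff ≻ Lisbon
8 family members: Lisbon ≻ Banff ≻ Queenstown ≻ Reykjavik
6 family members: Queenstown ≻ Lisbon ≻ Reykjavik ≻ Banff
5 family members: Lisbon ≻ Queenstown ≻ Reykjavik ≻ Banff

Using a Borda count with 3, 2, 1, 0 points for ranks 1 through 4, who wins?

Queenstown

Lisbon: 2·2 + 7·0 + 9·0 + 8·3 + 6·2 + 5·3 = 55
Queenstown: 2·1 + 7·2 + 9·2 + 8·1 + 6·3 + 5·2 = 70
Reykjavik: 2·3 + 7·1 + 9·3 + 8·0 + 6·1 + 5·1 = 51
Banff: 2·0 + 7·3 + 9·1 + 8·2 + 6·0 + 5·0 = 46
Queenstown has the highest Borda score (70).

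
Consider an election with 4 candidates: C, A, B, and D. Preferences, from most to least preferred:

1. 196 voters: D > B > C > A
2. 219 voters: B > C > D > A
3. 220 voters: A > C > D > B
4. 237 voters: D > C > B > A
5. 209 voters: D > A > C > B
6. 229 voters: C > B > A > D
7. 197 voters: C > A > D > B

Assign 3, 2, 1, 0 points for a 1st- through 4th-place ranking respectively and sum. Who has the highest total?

C: 196·1 + 219·2 + 220·2 + 237·2 + 209·1 + 229·3 + 197·3 = 3035
A: 196·0 + 219·0 + 220·3 + 237·0 + 209·2 + 229·1 + 197·2 = 1701
B: 196·2 + 219·3 + 220·0 + 237·1 + 209·0 + 229·2 + 197·0 = 1744
D: 196·3 + 219·1 + 220·1 + 237·3 + 209·3 + 229·0 + 197·1 = 2562
C has the highest Borda score (3035).

C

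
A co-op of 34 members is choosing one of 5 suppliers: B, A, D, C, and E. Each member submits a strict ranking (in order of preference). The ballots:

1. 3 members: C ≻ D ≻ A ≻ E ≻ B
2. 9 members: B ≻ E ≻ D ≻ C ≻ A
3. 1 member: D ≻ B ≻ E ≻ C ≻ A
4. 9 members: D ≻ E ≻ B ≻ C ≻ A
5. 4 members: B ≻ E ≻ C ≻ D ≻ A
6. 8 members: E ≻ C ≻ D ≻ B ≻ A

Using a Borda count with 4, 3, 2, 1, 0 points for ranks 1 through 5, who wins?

B: 3·0 + 9·4 + 1·3 + 9·2 + 4·4 + 8·1 = 81
A: 3·2 + 9·0 + 1·0 + 9·0 + 4·0 + 8·0 = 6
D: 3·3 + 9·2 + 1·4 + 9·4 + 4·1 + 8·2 = 87
C: 3·4 + 9·1 + 1·1 + 9·1 + 4·2 + 8·3 = 63
E: 3·1 + 9·3 + 1·2 + 9·3 + 4·3 + 8·4 = 103
E has the highest Borda score (103).

E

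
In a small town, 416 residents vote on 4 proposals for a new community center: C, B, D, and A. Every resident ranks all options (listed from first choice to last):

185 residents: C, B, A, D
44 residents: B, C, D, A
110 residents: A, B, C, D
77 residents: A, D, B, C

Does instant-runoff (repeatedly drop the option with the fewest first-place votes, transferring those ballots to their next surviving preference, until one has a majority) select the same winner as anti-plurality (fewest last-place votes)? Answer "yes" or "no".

Instant-runoff — R1 C 185, B 44, D 0, A 187 (D out); R2 C 185, B 44, A 187 (B out); R3 C 229, A 187 (C winner). Winner: C.
Anti-plurality — last-place votes: C 77, B 0, D 295, A 44. Winner: B.
The two methods disagree.

no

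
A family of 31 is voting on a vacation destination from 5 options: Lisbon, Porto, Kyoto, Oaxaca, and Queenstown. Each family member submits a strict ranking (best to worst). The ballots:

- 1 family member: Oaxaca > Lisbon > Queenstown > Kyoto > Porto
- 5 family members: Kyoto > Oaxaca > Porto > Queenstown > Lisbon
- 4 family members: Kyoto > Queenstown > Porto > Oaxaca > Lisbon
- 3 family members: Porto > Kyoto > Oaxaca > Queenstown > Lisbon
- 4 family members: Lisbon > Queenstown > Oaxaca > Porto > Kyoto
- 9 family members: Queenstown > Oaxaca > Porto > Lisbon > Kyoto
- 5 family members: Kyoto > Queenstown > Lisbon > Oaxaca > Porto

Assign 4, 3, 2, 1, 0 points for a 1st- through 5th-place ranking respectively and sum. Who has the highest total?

Queenstown

Lisbon: 1·3 + 5·0 + 4·0 + 3·0 + 4·4 + 9·1 + 5·2 = 38
Porto: 1·0 + 5·2 + 4·2 + 3·4 + 4·1 + 9·2 + 5·0 = 52
Kyoto: 1·1 + 5·4 + 4·4 + 3·3 + 4·0 + 9·0 + 5·4 = 66
Oaxaca: 1·4 + 5·3 + 4·1 + 3·2 + 4·2 + 9·3 + 5·1 = 69
Queenstown: 1·2 + 5·1 + 4·3 + 3·1 + 4·3 + 9·4 + 5·3 = 85
Queenstown has the highest Borda score (85).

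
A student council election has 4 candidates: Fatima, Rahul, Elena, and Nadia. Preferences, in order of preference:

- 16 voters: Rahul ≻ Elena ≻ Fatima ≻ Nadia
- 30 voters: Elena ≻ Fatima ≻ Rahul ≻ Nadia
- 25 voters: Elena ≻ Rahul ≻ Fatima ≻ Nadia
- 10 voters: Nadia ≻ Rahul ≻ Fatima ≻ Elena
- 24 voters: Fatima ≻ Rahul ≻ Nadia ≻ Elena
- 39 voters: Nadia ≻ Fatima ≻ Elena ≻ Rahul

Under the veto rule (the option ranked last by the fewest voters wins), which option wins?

Last-place votes: Fatima 0, Rahul 39, Elena 34, Nadia 71.
Fatima is ranked last by the fewest voters, so Fatima wins.

Fatima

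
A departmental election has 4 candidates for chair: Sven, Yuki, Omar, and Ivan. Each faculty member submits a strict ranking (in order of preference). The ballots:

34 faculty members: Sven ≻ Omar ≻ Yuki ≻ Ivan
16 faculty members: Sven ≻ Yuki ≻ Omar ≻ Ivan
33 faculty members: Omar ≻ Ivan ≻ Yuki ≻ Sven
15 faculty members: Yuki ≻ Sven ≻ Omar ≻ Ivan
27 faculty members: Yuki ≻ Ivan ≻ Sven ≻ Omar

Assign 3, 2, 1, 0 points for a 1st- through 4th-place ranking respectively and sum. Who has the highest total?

Sven: 34·3 + 16·3 + 33·0 + 15·2 + 27·1 = 207
Yuki: 34·1 + 16·2 + 33·1 + 15·3 + 27·3 = 225
Omar: 34·2 + 16·1 + 33·3 + 15·1 + 27·0 = 198
Ivan: 34·0 + 16·0 + 33·2 + 15·0 + 27·2 = 120
Yuki has the highest Borda score (225).

Yuki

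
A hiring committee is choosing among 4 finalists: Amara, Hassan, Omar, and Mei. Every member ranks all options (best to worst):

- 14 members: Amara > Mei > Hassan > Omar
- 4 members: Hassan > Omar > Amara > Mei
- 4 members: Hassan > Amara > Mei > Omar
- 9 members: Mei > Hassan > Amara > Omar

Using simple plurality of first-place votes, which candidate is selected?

Amara

First-place votes: Amara 14, Hassan 8, Omar 0, Mei 9.
Amara has the most first-place votes.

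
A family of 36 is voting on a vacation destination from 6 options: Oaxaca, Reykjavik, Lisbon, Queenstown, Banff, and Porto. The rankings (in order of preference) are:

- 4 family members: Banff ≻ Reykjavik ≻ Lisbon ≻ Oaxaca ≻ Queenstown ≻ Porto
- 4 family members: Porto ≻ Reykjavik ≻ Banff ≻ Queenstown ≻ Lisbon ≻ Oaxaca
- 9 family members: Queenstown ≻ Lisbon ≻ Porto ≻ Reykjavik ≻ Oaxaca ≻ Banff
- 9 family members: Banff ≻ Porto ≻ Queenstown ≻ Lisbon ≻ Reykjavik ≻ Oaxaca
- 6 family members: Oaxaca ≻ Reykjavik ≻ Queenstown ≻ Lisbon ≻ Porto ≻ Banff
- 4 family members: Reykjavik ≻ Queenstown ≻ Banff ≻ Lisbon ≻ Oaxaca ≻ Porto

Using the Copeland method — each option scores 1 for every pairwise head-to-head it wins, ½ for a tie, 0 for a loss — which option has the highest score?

Oaxaca: loses to Reykjavik, Lisbon, Queenstown, Banff, and Porto → score 0.
Reykjavik: beats Oaxaca and Banff; ties Lisbon and Queenstown; loses to Porto → score 3.
Lisbon: beats Oaxaca and Porto; ties Reykjavik; loses to Queenstown and Banff → score 2.5.
Queenstown: beats Oaxaca, Lisbon, Banff, and Porto; ties Reykjavik → score 4.5.
Banff: beats Oaxaca and Lisbon; loses to Reykjavik, Queenstown, and Porto → score 2.
Porto: beats Oaxaca, Reykjavik, and Banff; loses to Lisbon and Queenstown → score 3.
Queenstown has the best pairwise record.

Queenstown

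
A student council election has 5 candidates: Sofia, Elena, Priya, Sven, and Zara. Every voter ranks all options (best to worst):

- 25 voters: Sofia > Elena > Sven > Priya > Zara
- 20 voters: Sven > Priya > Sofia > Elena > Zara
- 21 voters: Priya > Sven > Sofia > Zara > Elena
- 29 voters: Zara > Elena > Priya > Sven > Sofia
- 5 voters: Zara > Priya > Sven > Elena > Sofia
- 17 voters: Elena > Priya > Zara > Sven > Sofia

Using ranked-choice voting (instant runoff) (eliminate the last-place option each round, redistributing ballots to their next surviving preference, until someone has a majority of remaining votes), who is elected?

Round 1: Sofia 25, Elena 17, Priya 21, Sven 20, Zara 34. Eliminate Elena.
Round 2: Sofia 25, Priya 38, Sven 20, Zara 34. Eliminate Sven.
Round 3: Sofia 25, Priya 58, Zara 34. Eliminate Sofia.
Round 4: Priya 83, Zara 34. Priya has a majority.

Priya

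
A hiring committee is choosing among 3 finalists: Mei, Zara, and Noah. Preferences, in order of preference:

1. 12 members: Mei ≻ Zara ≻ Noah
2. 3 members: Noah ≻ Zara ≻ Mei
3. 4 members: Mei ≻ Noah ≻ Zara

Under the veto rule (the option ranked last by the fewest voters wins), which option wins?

Last-place votes: Mei 3, Zara 4, Noah 12.
Mei is ranked last by the fewest voters, so Mei wins.

Mei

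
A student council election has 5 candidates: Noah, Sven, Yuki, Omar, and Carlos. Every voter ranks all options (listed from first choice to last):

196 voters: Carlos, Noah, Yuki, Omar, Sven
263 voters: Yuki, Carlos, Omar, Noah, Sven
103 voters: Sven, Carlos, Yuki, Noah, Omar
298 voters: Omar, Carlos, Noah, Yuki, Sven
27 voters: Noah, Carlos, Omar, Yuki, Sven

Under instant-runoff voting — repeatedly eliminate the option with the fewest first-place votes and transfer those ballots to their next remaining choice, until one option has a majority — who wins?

Carlos

Round 1: Noah 27, Sven 103, Yuki 263, Omar 298, Carlos 196. Eliminate Noah.
Round 2: Sven 103, Yuki 263, Omar 298, Carlos 223. Eliminate Sven.
Round 3: Yuki 263, Omar 298, Carlos 326. Eliminate Yuki.
Round 4: Omar 298, Carlos 589. Carlos has a majority.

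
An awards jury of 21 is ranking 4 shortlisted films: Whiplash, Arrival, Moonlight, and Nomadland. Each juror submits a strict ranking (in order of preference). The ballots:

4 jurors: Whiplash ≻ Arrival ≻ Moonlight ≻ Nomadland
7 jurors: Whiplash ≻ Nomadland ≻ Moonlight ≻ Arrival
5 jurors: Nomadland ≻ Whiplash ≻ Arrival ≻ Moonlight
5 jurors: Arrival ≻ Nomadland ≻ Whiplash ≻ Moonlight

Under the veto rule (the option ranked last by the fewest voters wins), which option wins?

Last-place votes: Whiplash 0, Arrival 7, Moonlight 10, Nomadland 4.
Whiplash is ranked last by the fewest voters, so Whiplash wins.

Whiplash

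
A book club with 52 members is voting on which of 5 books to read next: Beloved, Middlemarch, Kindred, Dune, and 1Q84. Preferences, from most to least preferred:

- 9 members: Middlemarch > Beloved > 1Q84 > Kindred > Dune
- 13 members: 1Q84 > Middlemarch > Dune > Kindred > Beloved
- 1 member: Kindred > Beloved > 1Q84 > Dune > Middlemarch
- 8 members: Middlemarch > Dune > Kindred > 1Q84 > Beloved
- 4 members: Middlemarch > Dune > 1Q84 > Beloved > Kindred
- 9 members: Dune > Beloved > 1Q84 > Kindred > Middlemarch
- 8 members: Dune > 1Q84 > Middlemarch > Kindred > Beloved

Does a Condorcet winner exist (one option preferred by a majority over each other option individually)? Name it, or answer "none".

none

Checking pairwise contests:
Middlemarch beats Beloved 42–10.
1Q84 beats Middlemarch 31–21.
Middlemarch beats Kindred 42–10.
Middlemarch beats Dune 34–18.
Dune beats 1Q84 29–23.
Every option loses at least one head-to-head, so there is no Condorcet winner.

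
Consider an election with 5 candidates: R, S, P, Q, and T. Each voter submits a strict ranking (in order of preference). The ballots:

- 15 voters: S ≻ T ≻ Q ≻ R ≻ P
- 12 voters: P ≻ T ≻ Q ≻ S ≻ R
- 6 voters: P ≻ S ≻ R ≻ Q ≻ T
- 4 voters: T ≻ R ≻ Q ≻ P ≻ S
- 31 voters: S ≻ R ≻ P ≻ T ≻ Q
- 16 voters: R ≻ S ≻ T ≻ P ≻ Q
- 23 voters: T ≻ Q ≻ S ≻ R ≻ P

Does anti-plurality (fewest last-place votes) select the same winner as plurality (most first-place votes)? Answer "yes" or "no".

Anti-plurality — last-place votes: R 12, S 4, P 38, Q 47, T 6. Winner: S.
Plurality — first-place votes: R 16, S 46, P 18, Q 0, T 27. Winner: S.
The two methods agree.

yes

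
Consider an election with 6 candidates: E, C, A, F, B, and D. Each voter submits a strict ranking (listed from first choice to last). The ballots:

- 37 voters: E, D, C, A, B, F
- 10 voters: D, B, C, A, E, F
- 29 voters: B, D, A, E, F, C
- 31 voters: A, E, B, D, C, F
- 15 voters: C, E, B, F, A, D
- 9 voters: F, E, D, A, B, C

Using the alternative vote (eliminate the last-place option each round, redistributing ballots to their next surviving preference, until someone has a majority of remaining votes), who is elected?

E

Round 1: E 37, C 15, A 31, F 9, B 29, D 10. Eliminate F.
Round 2: E 46, C 15, A 31, B 29, D 10. Eliminate D.
Round 3: E 46, C 15, A 31, B 39. Eliminate C.
Round 4: E 61, A 31, B 39. Eliminate A.
Round 5: E 92, B 39. E has a majority.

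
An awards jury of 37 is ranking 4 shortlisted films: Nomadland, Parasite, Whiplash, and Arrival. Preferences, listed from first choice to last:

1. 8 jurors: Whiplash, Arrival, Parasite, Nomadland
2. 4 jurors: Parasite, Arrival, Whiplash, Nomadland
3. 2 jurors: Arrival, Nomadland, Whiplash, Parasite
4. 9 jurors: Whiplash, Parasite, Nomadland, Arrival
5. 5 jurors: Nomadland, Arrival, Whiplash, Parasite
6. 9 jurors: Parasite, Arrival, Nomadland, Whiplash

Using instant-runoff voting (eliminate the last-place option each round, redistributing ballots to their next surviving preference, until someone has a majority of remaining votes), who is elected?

Whiplash

Round 1: Nomadland 5, Parasite 13, Whiplash 17, Arrival 2. Eliminate Arrival.
Round 2: Nomadland 7, Parasite 13, Whiplash 17. Eliminate Nomadland.
Round 3: Parasite 13, Whiplash 24. Whiplash has a majority.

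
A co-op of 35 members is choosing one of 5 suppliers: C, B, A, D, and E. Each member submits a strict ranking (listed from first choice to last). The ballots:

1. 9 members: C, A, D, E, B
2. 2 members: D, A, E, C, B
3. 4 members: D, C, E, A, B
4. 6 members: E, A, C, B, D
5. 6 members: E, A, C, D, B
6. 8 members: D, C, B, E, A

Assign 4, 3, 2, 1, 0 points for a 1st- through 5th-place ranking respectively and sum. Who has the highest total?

C: 9·4 + 2·1 + 4·3 + 6·2 + 6·2 + 8·3 = 98
B: 9·0 + 2·0 + 4·0 + 6·1 + 6·0 + 8·2 = 22
A: 9·3 + 2·3 + 4·1 + 6·3 + 6·3 + 8·0 = 73
D: 9·2 + 2·4 + 4·4 + 6·0 + 6·1 + 8·4 = 80
E: 9·1 + 2·2 + 4·2 + 6·4 + 6·4 + 8·1 = 77
C has the highest Borda score (98).

C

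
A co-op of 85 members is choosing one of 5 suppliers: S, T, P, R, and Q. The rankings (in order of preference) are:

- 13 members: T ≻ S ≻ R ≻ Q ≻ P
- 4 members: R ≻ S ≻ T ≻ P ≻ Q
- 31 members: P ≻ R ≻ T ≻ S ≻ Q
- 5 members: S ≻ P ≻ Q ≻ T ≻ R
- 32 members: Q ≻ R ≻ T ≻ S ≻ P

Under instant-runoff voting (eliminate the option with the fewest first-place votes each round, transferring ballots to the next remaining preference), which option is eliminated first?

R

Round 1: S 5, T 13, P 31, R 4, Q 32. Eliminate R.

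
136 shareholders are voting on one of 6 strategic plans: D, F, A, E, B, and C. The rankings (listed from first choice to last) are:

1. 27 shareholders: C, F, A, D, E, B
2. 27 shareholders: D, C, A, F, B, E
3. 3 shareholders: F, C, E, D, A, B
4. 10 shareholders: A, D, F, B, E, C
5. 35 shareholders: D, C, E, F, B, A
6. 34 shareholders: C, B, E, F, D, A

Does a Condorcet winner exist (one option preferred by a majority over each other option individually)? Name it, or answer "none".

D vs F: 72–64 for D.
D vs A: 99–37 for D.
D vs E: 99–37 for D.
D vs B: 102–34 for D.
D vs C: 72–64 for D.
D beats every other option head-to-head.

D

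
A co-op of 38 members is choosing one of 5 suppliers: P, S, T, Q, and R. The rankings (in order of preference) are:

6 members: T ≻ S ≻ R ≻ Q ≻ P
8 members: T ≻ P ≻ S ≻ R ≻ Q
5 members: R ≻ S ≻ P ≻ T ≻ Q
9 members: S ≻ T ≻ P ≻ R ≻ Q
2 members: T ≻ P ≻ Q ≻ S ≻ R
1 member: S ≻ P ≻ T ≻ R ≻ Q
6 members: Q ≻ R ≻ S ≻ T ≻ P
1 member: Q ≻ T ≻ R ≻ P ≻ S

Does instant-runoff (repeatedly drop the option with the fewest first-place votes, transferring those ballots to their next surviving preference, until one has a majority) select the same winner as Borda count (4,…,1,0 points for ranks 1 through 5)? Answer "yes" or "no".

Instant-runoff — R1 P 0, S 10, T 16, Q 7, R 5 (P out); R2 S 10, T 16, Q 7, R 5 (R out); R3 S 15, T 16, Q 7 (Q out); R4 S 21, T 17 (S winner). Winner: S.
Borda — scores: P 62, S 103, T 107, Q 38, R 70. Winner: T.
The two methods disagree.

no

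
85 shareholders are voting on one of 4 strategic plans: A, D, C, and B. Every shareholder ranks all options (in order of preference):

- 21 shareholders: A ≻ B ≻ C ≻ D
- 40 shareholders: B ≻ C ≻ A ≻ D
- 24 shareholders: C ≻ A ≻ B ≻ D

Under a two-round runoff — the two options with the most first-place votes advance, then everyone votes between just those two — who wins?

Round 1 first-place votes: A 21, D 0, C 24, B 40.
B and C advance.
Runoff: B is preferred to C by 61 voters; C by 24.
B wins the runoff.

B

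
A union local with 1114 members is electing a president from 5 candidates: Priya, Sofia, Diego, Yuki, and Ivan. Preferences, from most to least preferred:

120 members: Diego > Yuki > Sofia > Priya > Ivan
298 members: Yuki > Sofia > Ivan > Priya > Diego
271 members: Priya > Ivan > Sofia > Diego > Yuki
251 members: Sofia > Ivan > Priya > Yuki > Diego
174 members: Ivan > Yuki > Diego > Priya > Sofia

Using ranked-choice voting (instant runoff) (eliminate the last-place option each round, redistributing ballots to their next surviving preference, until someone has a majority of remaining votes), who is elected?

Yuki

Round 1: Priya 271, Sofia 251, Diego 120, Yuki 298, Ivan 174. Eliminate Diego.
Round 2: Priya 271, Sofia 251, Yuki 418, Ivan 174. Eliminate Ivan.
Round 3: Priya 271, Sofia 251, Yuki 592. Yuki has a majority.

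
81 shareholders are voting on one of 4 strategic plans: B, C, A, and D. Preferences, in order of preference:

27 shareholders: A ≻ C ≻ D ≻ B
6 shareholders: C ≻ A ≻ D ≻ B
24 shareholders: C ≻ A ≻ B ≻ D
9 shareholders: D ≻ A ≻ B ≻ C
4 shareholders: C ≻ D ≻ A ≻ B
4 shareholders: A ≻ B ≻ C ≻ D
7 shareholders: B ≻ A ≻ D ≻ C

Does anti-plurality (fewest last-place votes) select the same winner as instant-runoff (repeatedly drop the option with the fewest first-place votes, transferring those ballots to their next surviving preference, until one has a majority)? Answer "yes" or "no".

yes

Anti-plurality — last-place votes: B 37, C 16, A 0, D 28. Winner: A.
Instant-runoff — R1 B 7, C 34, A 31, D 9 (B out); R2 C 34, A 38, D 9 (D out); R3 C 34, A 47 (A winner). Winner: A.
The two methods agree.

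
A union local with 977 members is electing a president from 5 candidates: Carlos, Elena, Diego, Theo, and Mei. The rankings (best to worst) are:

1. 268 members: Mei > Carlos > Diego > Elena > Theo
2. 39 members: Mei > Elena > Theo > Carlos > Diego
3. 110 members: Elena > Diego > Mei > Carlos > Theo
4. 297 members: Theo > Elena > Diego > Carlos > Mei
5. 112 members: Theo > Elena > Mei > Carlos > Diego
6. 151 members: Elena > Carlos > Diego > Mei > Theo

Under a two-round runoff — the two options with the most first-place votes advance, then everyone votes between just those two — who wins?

Mei

Round 1 first-place votes: Carlos 0, Elena 261, Diego 0, Theo 409, Mei 307.
Theo and Mei advance.
Runoff: Theo is preferred to Mei by 409 voters; Mei by 568.
Mei wins the runoff.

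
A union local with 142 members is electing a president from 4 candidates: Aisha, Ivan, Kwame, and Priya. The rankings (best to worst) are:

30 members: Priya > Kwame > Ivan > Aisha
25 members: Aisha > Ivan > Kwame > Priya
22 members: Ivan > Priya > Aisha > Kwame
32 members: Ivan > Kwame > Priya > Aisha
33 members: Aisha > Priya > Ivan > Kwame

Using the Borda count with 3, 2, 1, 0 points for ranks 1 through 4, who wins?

Ivan

Aisha: 30·0 + 25·3 + 22·1 + 32·0 + 33·3 = 196
Ivan: 30·1 + 25·2 + 22·3 + 32·3 + 33·1 = 275
Kwame: 30·2 + 25·1 + 22·0 + 32·2 + 33·0 = 149
Priya: 30·3 + 25·0 + 22·2 + 32·1 + 33·2 = 232
Ivan has the highest Borda score (275).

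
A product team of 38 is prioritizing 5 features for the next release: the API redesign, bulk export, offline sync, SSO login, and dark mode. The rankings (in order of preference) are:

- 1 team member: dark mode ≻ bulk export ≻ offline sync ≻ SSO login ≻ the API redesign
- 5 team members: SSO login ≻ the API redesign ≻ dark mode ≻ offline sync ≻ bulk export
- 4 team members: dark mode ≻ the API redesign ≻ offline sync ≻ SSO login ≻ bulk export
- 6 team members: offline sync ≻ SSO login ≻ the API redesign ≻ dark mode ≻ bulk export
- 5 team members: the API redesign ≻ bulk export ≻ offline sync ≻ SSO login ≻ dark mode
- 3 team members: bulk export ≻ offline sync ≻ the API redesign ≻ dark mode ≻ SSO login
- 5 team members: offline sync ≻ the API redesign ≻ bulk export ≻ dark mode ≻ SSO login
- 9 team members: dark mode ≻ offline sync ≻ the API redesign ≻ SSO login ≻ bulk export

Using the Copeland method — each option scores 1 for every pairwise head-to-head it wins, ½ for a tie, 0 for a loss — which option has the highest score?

the API redesign: beats bulk export, SSO login, and dark mode; loses to offline sync → score 3.
bulk export: loses to the API redesign, offline sync, SSO login, and dark mode → score 0.
offline sync: beats the API redesign, bulk export, and SSO login; ties dark mode → score 3.5.
SSO login: beats bulk export; loses to the API redesign, offline sync, and dark mode → score 1.
dark mode: beats bulk export and SSO login; ties offline sync; loses to the API redesign → score 2.5.
offline sync has the best pairwise record.

offline sync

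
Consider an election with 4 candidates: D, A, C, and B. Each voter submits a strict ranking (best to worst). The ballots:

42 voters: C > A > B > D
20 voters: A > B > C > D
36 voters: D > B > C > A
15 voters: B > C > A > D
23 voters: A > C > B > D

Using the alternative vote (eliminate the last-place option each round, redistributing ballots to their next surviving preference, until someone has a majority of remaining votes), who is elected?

C

Round 1: D 36, A 43, C 42, B 15. Eliminate B.
Round 2: D 36, A 43, C 57. Eliminate D.
Round 3: A 43, C 93. C has a majority.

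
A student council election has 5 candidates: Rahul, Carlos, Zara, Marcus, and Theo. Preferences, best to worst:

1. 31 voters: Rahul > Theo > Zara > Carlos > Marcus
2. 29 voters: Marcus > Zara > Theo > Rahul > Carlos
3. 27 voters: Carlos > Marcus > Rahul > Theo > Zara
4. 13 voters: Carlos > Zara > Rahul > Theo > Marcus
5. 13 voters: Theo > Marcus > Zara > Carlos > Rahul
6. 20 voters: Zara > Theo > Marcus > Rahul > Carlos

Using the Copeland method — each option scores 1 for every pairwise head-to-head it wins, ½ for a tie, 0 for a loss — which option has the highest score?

Theo

Rahul: beats Carlos and Theo; loses to Zara and Marcus → score 2.
Carlos: beats Marcus; loses to Rahul, Zara, and Theo → score 1.
Zara: beats Rahul and Carlos; loses to Marcus and Theo → score 2.
Marcus: beats Rahul and Zara; loses to Carlos and Theo → score 2.
Theo: beats Carlos, Zara, and Marcus; loses to Rahul → score 3.
Theo has the best pairwise record.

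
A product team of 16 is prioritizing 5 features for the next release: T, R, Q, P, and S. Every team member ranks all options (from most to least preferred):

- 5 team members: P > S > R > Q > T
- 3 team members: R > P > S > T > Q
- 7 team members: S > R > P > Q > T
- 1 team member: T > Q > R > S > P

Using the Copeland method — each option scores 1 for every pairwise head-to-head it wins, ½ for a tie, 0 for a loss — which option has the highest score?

S

T: loses to R, Q, P, and S → score 0.
R: beats T, Q, and P; loses to S → score 3.
Q: beats T; loses to R, P, and S → score 1.
P: beats T and Q; ties S; loses to R → score 2.5.
S: beats T, R, and Q; ties P → score 3.5.
S has the best pairwise record.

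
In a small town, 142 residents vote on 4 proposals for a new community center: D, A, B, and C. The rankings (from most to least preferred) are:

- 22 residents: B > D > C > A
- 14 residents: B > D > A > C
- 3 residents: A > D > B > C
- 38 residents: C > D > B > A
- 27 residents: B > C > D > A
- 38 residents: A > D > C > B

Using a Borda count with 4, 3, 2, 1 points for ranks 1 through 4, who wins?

D

D: 22·3 + 14·3 + 3·3 + 38·3 + 27·2 + 38·3 = 399
A: 22·1 + 14·2 + 3·4 + 38·1 + 27·1 + 38·4 = 279
B: 22·4 + 14·4 + 3·2 + 38·2 + 27·4 + 38·1 = 372
C: 22·2 + 14·1 + 3·1 + 38·4 + 27·3 + 38·2 = 370
D has the highest Borda score (399).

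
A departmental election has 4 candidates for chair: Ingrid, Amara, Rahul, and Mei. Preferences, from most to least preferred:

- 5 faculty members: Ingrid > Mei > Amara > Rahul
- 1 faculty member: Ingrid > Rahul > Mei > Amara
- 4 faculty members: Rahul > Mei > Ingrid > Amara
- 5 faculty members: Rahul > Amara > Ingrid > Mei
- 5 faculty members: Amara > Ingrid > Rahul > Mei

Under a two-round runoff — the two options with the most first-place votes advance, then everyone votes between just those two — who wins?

Ingrid

Round 1 first-place votes: Ingrid 6, Amara 5, Rahul 9, Mei 0.
Rahul and Ingrid advance.
Runoff: Rahul is preferred to Ingrid by 9 voters; Ingrid by 11.
Ingrid wins the runoff.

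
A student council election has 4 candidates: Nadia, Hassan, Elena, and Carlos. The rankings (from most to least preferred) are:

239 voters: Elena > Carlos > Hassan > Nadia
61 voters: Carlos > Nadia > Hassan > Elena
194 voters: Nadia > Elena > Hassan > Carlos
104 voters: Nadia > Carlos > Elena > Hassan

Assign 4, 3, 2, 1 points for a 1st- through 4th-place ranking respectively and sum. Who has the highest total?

Nadia: 239·1 + 61·3 + 194·4 + 104·4 = 1614
Hassan: 239·2 + 61·2 + 194·2 + 104·1 = 1092
Elena: 239·4 + 61·1 + 194·3 + 104·2 = 1807
Carlos: 239·3 + 61·4 + 194·1 + 104·3 = 1467
Elena has the highest Borda score (1807).

Elena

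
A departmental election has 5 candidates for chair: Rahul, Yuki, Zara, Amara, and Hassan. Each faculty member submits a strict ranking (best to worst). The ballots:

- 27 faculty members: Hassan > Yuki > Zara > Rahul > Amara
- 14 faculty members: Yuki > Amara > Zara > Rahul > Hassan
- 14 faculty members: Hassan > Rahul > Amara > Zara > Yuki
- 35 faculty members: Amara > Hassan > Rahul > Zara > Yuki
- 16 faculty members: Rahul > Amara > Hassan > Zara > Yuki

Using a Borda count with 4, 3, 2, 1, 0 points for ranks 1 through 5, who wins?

Hassan

Rahul: 27·1 + 14·1 + 14·3 + 35·2 + 16·4 = 217
Yuki: 27·3 + 14·4 + 14·0 + 35·0 + 16·0 = 137
Zara: 27·2 + 14·2 + 14·1 + 35·1 + 16·1 = 147
Amara: 27·0 + 14·3 + 14·2 + 35·4 + 16·3 = 258
Hassan: 27·4 + 14·0 + 14·4 + 35·3 + 16·2 = 301
Hassan has the highest Borda score (301).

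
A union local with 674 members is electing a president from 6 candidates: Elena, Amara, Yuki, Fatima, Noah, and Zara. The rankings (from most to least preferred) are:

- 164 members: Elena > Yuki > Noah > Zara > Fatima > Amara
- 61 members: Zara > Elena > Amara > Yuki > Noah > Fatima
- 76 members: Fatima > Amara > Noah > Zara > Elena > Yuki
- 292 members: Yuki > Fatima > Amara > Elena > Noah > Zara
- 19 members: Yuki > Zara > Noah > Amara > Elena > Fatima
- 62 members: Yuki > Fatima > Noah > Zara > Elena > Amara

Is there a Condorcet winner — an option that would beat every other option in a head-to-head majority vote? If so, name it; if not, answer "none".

Yuki vs Elena: 373–301 for Yuki.
Yuki vs Amara: 537–137 for Yuki.
Yuki vs Fatima: 598–76 for Yuki.
Yuki vs Noah: 598–76 for Yuki.
Yuki vs Zara: 537–137 for Yuki.
Yuki beats every other option head-to-head.

Yuki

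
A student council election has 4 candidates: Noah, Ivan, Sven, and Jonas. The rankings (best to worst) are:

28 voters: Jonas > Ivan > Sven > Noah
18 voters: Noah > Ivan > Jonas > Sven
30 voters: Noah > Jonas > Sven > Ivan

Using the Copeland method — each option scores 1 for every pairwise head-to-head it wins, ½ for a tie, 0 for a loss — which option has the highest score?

Noah

Noah: beats Ivan, Sven, and Jonas → score 3.
Ivan: beats Sven; loses to Noah and Jonas → score 1.
Sven: loses to Noah, Ivan, and Jonas → score 0.
Jonas: beats Ivan and Sven; loses to Noah → score 2.
Noah has the best pairwise record.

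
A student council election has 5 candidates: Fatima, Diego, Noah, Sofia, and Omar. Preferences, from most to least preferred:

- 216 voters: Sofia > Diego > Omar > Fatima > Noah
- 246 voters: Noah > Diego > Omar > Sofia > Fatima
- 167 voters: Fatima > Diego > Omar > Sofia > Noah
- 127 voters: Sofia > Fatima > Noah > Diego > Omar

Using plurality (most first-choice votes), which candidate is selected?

First-place votes: Fatima 167, Diego 0, Noah 246, Sofia 343, Omar 0.
Sofia has the most first-place votes.

Sofia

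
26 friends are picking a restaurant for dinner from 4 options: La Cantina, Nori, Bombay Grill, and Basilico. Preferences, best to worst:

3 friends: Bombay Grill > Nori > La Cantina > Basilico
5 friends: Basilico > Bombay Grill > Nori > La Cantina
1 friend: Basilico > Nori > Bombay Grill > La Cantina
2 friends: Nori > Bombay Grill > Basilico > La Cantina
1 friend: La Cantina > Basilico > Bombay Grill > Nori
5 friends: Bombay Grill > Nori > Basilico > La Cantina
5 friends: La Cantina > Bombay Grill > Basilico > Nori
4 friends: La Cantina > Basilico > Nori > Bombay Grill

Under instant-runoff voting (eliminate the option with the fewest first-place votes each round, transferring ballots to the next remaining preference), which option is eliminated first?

Round 1: La Cantina 10, Nori 2, Bombay Grill 8, Basilico 6. Eliminate Nori.

Nori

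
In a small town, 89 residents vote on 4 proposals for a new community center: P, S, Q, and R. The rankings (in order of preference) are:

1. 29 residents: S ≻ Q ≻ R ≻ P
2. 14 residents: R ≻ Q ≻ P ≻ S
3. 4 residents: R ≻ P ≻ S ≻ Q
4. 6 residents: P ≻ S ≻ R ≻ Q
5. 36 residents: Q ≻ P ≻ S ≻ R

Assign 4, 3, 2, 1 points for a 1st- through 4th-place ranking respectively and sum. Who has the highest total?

P: 29·1 + 14·2 + 4·3 + 6·4 + 36·3 = 201
S: 29·4 + 14·1 + 4·2 + 6·3 + 36·2 = 228
Q: 29·3 + 14·3 + 4·1 + 6·1 + 36·4 = 283
R: 29·2 + 14·4 + 4·4 + 6·2 + 36·1 = 178
Q has the highest Borda score (283).

Q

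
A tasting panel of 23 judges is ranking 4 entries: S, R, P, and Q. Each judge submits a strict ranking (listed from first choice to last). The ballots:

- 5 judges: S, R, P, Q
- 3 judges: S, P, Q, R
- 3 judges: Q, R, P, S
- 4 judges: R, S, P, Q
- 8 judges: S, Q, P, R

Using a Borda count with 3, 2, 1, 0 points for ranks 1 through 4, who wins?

S

S: 5·3 + 3·3 + 3·0 + 4·2 + 8·3 = 56
R: 5·2 + 3·0 + 3·2 + 4·3 + 8·0 = 28
P: 5·1 + 3·2 + 3·1 + 4·1 + 8·1 = 26
Q: 5·0 + 3·1 + 3·3 + 4·0 + 8·2 = 28
S has the highest Borda score (56).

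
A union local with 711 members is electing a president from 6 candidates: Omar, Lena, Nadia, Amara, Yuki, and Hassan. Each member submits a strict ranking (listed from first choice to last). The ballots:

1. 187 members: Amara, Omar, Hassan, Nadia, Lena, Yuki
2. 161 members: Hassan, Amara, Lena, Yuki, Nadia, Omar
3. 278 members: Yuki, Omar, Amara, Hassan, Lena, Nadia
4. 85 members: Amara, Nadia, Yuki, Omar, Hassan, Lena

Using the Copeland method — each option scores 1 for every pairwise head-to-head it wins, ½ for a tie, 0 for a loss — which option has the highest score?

Omar: beats Lena, Nadia, and Hassan; loses to Amara and Yuki → score 3.
Lena: beats Nadia; loses to Omar, Amara, Yuki, and Hassan → score 1.
Nadia: loses to Omar, Lena, Amara, Yuki, and Hassan → score 0.
Amara: beats Omar, Lena, Nadia, Yuki, and Hassan → score 5.
Yuki: beats Omar, Lena, Nadia, and Hassan; loses to Amara → score 4.
Hassan: beats Lena and Nadia; loses to Omar, Amara, and Yuki → score 2.
Amara has the best pairwise record.

Amara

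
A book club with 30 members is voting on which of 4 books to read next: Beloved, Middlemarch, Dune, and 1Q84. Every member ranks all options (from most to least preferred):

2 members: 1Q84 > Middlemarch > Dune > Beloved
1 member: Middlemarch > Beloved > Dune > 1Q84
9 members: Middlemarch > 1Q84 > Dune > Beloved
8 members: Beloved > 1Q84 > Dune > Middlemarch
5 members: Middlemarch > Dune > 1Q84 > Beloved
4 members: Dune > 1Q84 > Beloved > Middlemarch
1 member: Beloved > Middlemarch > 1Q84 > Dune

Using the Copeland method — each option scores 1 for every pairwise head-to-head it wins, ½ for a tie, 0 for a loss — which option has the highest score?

Middlemarch

Beloved: loses to Middlemarch, Dune, and 1Q84 → score 0.
Middlemarch: beats Beloved, Dune, and 1Q84 → score 3.
Dune: beats Beloved; loses to Middlemarch and 1Q84 → score 1.
1Q84: beats Beloved and Dune; loses to Middlemarch → score 2.
Middlemarch has the best pairwise record.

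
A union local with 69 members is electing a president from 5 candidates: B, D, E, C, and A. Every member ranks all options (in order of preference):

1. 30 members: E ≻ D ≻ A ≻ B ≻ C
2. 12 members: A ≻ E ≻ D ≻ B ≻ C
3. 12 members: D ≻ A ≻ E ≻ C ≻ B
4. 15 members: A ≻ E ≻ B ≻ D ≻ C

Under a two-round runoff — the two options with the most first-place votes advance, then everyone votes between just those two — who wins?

A

Round 1 first-place votes: B 0, D 12, E 30, C 0, A 27.
E and A advance.
Runoff: E is preferred to A by 30 voters; A by 39.
A wins the runoff.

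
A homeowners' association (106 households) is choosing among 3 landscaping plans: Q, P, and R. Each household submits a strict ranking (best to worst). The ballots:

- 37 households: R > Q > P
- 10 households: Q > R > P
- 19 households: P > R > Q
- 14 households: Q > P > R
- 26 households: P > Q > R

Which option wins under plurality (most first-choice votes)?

P

First-place votes: Q 24, P 45, R 37.
P has the most first-place votes.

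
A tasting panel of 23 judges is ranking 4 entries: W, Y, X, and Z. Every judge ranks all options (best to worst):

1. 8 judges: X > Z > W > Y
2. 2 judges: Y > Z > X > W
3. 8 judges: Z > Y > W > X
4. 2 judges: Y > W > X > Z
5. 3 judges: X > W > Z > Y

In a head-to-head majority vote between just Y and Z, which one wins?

Z

Voters preferring Y to Z: 4; preferring Z to Y: 19.
Z wins the head-to-head.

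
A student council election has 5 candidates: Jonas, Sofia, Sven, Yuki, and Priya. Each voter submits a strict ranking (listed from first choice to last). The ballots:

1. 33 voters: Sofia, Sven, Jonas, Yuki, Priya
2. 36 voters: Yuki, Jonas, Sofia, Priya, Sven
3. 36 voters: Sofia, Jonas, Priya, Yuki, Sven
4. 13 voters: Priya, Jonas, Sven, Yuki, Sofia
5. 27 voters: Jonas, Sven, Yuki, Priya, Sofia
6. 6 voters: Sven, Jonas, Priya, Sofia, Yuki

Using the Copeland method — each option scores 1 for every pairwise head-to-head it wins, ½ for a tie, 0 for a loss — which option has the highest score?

Jonas

Jonas: beats Sofia, Sven, Yuki, and Priya → score 4.
Sofia: beats Sven and Priya; loses to Jonas and Yuki → score 2.
Sven: beats Yuki; loses to Jonas, Sofia, and Priya → score 1.
Yuki: beats Sofia and Priya; loses to Jonas and Sven → score 2.
Priya: beats Sven; loses to Jonas, Sofia, and Yuki → score 1.
Jonas has the best pairwise record.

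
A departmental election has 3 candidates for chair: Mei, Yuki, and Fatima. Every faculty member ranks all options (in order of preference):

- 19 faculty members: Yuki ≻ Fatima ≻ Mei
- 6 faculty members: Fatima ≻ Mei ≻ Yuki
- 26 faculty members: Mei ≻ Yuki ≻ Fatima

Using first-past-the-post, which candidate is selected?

Mei

First-place votes: Mei 26, Yuki 19, Fatima 6.
Mei has the most first-place votes.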